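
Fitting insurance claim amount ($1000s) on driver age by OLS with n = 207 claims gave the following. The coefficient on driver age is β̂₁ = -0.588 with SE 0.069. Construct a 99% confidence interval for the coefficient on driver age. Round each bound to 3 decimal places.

(-0.767, -0.409)

df = n − 2 = 207 − 2 = 205.
t* = t_{0.005, 205} = 2.600024.
Margin = t* × SE = 2.600024 × 0.069 = 0.17940.
CI: -0.588 ± 0.17940 → (-0.767, -0.409).
With 99% confidence, each one-unit increase in driver age is associated with a change of between -0.767 and -0.409 $1000s in insurance claim amount.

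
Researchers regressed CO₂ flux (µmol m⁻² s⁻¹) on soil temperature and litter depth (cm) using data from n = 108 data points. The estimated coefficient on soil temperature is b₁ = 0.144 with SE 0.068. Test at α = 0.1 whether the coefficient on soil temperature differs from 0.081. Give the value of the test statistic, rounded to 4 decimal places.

t = 0.9265

H₀: β₁ = 0.081 vs H₁: β₁ ≠ 0.081.
t = (b₁ − β₁⁰)/SE = (0.144 − 0.081) / 0.068 = 0.9265.
df = n − k − 1 = 108 − 2 − 1 = 105.
Two-sided p ≈ 0.3563, which is ≥ 0.1, so fail to reject H₀.
The data are consistent with a true slope of 0.081 µmol m⁻² s⁻¹ per unit of soil temperature, holding the other predictors fixed.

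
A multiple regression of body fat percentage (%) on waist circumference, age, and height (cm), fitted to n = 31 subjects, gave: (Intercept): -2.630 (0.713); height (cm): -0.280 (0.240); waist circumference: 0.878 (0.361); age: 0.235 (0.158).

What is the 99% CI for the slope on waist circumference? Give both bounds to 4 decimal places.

Read off: b = 0.878, SE = 0.361 for waist circumference.
df = n − k − 1 = 31 − 3 − 1 = 27.
t* = t_{0.005, 27} = 2.770683.
Margin = t* × SE = 2.770683 × 0.361 = 1.000217.
CI: 0.878 ± 1.000217 → (-0.1222, 1.8782).

(-0.1222, 1.8782)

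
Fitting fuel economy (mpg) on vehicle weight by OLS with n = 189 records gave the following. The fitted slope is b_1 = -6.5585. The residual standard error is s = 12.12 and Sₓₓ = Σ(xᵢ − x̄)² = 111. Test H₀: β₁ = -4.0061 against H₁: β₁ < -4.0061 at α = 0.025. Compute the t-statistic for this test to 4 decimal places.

t = -2.2187

SE(b_1) = s/√Sₓₓ = 12.12/√111 = 1.15038.
t = (-6.5585 − (-4.0061)) / 1.15038 = -2.2187.
df = n − 2 = 187.
One-sided p ≈ 0.0139, which is < 0.025, so reject H₀.
There is evidence that the true slope on vehicle weight is below -4.0061 mpg per unit.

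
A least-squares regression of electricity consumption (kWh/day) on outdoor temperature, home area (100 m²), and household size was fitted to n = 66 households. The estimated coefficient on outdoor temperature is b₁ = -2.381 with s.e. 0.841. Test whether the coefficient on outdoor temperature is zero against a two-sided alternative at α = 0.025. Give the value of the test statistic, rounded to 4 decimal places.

t = -2.8312

H₀: β₁ = 0 vs H₁: β₁ ≠ 0.
t = (b₁ − β₁⁰)/SE = -2.381 / 0.841 = -2.8312.
df = n − k − 1 = 66 − 3 − 1 = 62.
Two-sided p ≈ 0.0062, which is < 0.025, so reject H₀.
There is evidence that outdoor temperature is associated with electricity consumption, holding the other predictors fixed.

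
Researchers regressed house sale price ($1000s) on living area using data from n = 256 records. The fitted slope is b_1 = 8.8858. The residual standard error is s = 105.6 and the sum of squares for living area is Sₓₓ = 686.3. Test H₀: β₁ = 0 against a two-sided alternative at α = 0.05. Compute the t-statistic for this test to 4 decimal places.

t = 2.2044

SE(b_1) = s/√Sₓₓ = 105.6/√686.3 = 4.03095.
t = 8.8858 / 4.03095 = 2.2044.
df = n − 2 = 254.
Two-sided p ≈ 0.0284, which is < 0.05, so reject H₀.
There is evidence that living area is associated with house sale price.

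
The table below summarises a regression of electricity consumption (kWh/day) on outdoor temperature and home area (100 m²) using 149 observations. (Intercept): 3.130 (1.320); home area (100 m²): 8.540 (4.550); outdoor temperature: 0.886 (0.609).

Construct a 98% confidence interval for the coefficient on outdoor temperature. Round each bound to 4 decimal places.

(-0.5465, 2.3185)

Read off: b = 0.886, SE = 0.609 for outdoor temperature.
df = n − k − 1 = 149 − 2 − 1 = 146.
t* = t_{0.01, 146} = 2.35216.
Margin = t* × SE = 2.35216 × 0.609 = 1.432465.
CI: 0.886 ± 1.432465 → (-0.5465, 2.3185).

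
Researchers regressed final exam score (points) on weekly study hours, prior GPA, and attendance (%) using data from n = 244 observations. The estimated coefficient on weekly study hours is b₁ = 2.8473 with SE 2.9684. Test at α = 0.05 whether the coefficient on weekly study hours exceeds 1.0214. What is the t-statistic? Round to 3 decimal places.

H₀: β₁ = 1.0214 vs H₁: β₁ > 1.0214.
t = (b₁ − β₁⁰)/SE = (2.8473 − 1.0214) / 2.9684 = 0.615.
df = n − k − 1 = 244 − 3 − 1 = 240.
One-sided p ≈ 0.2695, which is ≥ 0.05, so fail to reject H₀.
The data do not give significant evidence that the true slope on weekly study hours exceeds 1.0214 points per unit, holding the other predictors fixed.

t = 0.615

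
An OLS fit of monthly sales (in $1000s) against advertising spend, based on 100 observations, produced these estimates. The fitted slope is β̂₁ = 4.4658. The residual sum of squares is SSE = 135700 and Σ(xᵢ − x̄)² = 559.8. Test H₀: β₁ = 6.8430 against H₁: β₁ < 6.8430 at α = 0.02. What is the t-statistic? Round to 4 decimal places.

t = -1.5115

MSE = SSE/(n − 2) = 135700/98 = 1384.69.
SE(β̂₁) = √(MSE/Sₓₓ) = √(1384.69/559.8) = 1.57275.
t = (4.4658 − 6.8430) / 1.57275 = -1.5115.
df = n − 2 = 98.
One-sided p ≈ 0.0669, which is ≥ 0.02, so fail to reject H₀.
The data do not give significant evidence that the true slope on advertising spend is below 6.8430 $1000s per unit.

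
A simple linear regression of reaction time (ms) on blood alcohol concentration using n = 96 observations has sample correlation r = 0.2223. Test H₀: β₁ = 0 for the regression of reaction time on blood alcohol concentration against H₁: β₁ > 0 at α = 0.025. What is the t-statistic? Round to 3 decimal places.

t = 2.211

t = r·√(n − 2)/√(1 − r²) = 0.2223·√94/√0.950583 = 2.211.
df = n − 2 = 94.
One-sided p ≈ 0.0147, which is < 0.025, so reject H₀.
There is evidence of a linear association between blood alcohol concentration and reaction time.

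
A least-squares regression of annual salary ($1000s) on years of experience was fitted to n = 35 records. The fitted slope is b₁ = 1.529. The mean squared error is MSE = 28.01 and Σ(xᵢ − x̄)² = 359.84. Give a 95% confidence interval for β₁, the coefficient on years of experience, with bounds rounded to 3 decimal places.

SE(b₁) = √(MSE/Sₓₓ) = √(28.01/359.84) = 0.278998.
df = n − 2 = 33.
t* = t_{0.025, 33} = 2.034515.
Margin = t* × SE = 2.034515 × 0.278998 = 0.56763.
CI: 1.529 ± 0.56763 → (0.961, 2.097).
With 95% confidence, each one-unit increase in years of experience is associated with a change of between 0.961 and 2.097 $1000s in annual salary.

(0.961, 2.097)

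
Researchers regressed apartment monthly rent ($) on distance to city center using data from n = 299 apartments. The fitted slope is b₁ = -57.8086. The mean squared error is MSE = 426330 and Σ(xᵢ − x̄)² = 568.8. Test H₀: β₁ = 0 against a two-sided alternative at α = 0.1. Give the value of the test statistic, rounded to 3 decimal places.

SE(b₁) = √(MSE/Sₓₓ) = √(426330/568.8) = 27.3775.
t = -57.8086 / 27.3775 = -2.112.
df = n − 2 = 297.
Two-sided p ≈ 0.0356, which is < 0.1, so reject H₀.
There is evidence that distance to city center is associated with apartment monthly rent.

t = -2.112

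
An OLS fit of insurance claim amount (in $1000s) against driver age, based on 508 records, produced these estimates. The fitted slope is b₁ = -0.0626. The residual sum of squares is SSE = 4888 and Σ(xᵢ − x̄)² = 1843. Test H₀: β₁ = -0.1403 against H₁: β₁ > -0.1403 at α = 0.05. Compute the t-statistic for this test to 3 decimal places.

MSE = SSE/(n − 2) = 4888/506 = 9.66008.
SE(b₁) = √(MSE/Sₓₓ) = √(9.66008/1843) = 0.0723982.
t = (-0.0626 − (-0.1403)) / 0.0723982 = 1.073.
df = n − 2 = 506.
One-sided p ≈ 0.1418, which is ≥ 0.05, so fail to reject H₀.
The data do not give significant evidence that the true slope on driver age exceeds -0.1403 $1000s per unit.

t = 1.073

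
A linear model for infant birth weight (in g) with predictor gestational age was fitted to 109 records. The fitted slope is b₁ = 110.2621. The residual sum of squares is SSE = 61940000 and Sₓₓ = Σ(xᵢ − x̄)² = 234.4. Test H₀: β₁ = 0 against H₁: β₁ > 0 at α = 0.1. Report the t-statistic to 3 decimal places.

MSE = SSE/(n − 2) = 61940000/107 = 578879.
SE(b₁) = √(MSE/Sₓₓ) = √(578879/234.4) = 49.6953.
t = 110.2621 / 49.6953 = 2.219.
df = n − 2 = 107.
One-sided p ≈ 0.0143, which is < 0.1, so reject H₀.
There is evidence that the true slope on gestational age is positive.

t = 2.219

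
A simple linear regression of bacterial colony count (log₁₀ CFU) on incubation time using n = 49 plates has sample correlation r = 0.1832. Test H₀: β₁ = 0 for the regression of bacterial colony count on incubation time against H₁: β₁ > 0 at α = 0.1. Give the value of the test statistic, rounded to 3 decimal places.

t = r·√(n − 2)/√(1 − r²) = 0.1832·√47/√0.966438 = 1.278.
df = n − 2 = 47.
One-sided p ≈ 0.1038, which is ≥ 0.1, so fail to reject H₀.
The data do not give significant evidence of a linear association between incubation time and bacterial colony count.

t = 1.278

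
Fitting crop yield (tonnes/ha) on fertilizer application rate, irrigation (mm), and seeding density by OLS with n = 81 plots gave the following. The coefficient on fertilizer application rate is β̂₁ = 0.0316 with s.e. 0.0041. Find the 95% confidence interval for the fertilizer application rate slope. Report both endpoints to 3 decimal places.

(0.023, 0.040)

df = n − k − 1 = 81 − 3 − 1 = 77.
t* = t_{0.025, 77} = 1.991254.
Margin = t* × SE = 1.991254 × 0.0041 = 0.00816.
CI: 0.0316 ± 0.00816 → (0.023, 0.040).
With 95% confidence, each one-unit increase in fertilizer application rate is associated with a change of between 0.023 and 0.040 tonnes/ha in crop yield, holding the other predictors fixed.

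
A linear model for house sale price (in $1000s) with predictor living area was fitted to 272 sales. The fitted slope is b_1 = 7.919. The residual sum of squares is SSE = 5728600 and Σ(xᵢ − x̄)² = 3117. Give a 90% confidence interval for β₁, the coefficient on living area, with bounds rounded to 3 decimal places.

(3.613, 12.225)

MSE = SSE/(n − 2) = 5728600/270 = 21217.
SE(b_1) = √(MSE/Sₓₓ) = √(21217/3117) = 2.609.
df = n − 2 = 270.
t* = t_{0.05, 270} = 1.650517.
Margin = t* × SE = 1.650517 × 2.609 = 4.30620.
CI: 7.919 ± 4.30620 → (3.613, 12.225).
With 90% confidence, each one-unit increase in living area is associated with a change of between 3.613 and 12.225 $1000s in house sale price.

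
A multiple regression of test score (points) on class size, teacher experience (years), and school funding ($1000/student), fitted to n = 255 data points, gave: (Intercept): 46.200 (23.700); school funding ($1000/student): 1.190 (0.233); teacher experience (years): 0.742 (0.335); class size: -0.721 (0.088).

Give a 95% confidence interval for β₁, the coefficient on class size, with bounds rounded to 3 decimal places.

(-0.894, -0.548)

Read off: b = -0.721, SE = 0.088 for class size.
df = n − k − 1 = 255 − 3 − 1 = 251.
t* = t_{0.025, 251} = 1.96946.
Margin = t* × SE = 1.96946 × 0.088 = 0.17331.
CI: -0.721 ± 0.17331 → (-0.894, -0.548).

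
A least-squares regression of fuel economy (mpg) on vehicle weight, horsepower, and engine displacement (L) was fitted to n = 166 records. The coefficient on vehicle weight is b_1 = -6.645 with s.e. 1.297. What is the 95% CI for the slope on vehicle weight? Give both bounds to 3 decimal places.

(-9.206, -4.084)

df = n − k − 1 = 166 − 3 − 1 = 162.
t* = t_{0.025, 162} = 1.974716.
Margin = t* × SE = 1.974716 × 1.297 = 2.56121.
CI: -6.645 ± 2.56121 → (-9.206, -4.084).
With 95% confidence, each one-unit increase in vehicle weight is associated with a change of between -9.206 and -4.084 mpg in fuel economy, holding the other predictors fixed.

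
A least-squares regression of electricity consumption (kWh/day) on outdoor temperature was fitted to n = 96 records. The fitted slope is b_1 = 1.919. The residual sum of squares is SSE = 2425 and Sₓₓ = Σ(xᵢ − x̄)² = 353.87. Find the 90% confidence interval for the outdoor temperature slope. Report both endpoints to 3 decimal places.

(1.470, 2.368)

MSE = SSE/(n − 2) = 2425/94 = 25.7979.
SE(b_1) = √(MSE/Sₓₓ) = √(25.7979/353.87) = 0.270004.
df = n − 2 = 94.
t* = t_{0.05, 94} = 1.661226.
Margin = t* × SE = 1.661226 × 0.270004 = 0.44854.
CI: 1.919 ± 0.44854 → (1.470, 2.368).
With 90% confidence, each one-unit increase in outdoor temperature is associated with a change of between 1.470 and 2.368 kWh/day in electricity consumption.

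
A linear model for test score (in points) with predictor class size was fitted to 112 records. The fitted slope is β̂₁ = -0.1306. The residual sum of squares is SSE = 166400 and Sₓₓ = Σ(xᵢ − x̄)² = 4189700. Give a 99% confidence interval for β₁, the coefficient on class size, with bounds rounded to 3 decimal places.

MSE = SSE/(n − 2) = 166400/110 = 1512.73.
SE(β̂₁) = √(MSE/Sₓₓ) = √(1512.73/4189700) = 0.0190015.
df = n − 2 = 110.
t* = t_{0.005, 110} = 2.621265.
Margin = t* × SE = 2.621265 × 0.0190015 = 0.04981.
CI: -0.1306 ± 0.04981 → (-0.180, -0.081).
With 99% confidence, each one-unit increase in class size is associated with a change of between -0.180 and -0.081 points in test score.

(-0.180, -0.081)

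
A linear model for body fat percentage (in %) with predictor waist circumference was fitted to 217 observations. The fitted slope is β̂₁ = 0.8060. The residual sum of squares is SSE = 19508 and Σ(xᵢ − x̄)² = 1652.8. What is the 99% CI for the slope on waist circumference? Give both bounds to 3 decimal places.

(0.197, 1.415)

MSE = SSE/(n − 2) = 19508/215 = 90.7349.
SE(β̂₁) = √(MSE/Sₓₓ) = √(90.7349/1652.8) = 0.234303.
df = n − 2 = 215.
t* = t_{0.005, 215} = 2.598889.
Margin = t* × SE = 2.598889 × 0.234303 = 0.60893.
CI: 0.8060 ± 0.60893 → (0.197, 1.415).
With 99% confidence, each one-unit increase in waist circumference is associated with a change of between 0.197 and 1.415 % in body fat percentage.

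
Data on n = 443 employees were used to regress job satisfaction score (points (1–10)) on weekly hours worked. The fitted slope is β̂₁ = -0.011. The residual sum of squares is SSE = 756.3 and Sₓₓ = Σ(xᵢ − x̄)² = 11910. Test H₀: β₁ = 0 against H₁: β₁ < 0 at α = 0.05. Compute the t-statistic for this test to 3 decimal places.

MSE = SSE/(n − 2) = 756.3/441 = 1.71497.
SE(β̂₁) = √(MSE/Sₓₓ) = √(1.71497/11910) = 0.0119997.
t = -0.011 / 0.0119997 = -0.917.
df = n − 2 = 441.
One-sided p ≈ 0.1799, which is ≥ 0.05, so fail to reject H₀.
The data do not give significant evidence that the true slope on weekly hours worked is negative.

t = -0.917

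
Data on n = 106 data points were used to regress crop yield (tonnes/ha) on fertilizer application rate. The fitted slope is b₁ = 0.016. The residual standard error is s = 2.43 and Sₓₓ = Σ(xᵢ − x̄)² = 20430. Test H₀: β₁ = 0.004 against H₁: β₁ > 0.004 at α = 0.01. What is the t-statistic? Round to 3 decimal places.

SE(b₁) = s/√Sₓₓ = 2.43/√20430 = 0.0170009.
t = (0.016 − 0.004) / 0.0170009 = 0.706.
df = n − 2 = 104.
One-sided p ≈ 0.2409, which is ≥ 0.01, so fail to reject H₀.
The data do not give significant evidence that the true slope on fertilizer application rate exceeds 0.004 tonnes/ha per unit.

t = 0.706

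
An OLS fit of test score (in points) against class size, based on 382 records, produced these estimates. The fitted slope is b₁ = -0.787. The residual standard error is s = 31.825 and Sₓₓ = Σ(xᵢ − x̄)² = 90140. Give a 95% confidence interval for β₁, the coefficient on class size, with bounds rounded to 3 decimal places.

SE(b₁) = s/√Sₓₓ = 31.825/√90140 = 0.106001.
df = n − 2 = 380.
t* = t_{0.025, 380} = 1.966226.
Margin = t* × SE = 1.966226 × 0.106001 = 0.20842.
CI: -0.787 ± 0.20842 → (-0.995, -0.579).
With 95% confidence, each one-unit increase in class size is associated with a change of between -0.995 and -0.579 points in test score.

(-0.995, -0.579)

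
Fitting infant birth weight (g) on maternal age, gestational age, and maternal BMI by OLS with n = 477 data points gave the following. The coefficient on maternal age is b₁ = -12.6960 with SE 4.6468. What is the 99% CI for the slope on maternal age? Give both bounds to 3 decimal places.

df = n − k − 1 = 477 − 3 − 1 = 473.
t* = t_{0.005, 473} = 2.586263.
Margin = t* × SE = 2.586263 × 4.6468 = 12.01785.
CI: -12.6960 ± 12.01785 → (-24.714, -0.678).
With 99% confidence, each one-unit increase in maternal age is associated with a change of between -24.714 and -0.678 g in infant birth weight, holding the other predictors fixed.

(-24.714, -0.678)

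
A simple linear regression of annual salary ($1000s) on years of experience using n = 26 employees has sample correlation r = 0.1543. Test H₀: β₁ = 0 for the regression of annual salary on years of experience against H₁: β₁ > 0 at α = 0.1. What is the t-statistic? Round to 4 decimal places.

t = r·√(n − 2)/√(1 − r²) = 0.1543·√24/√0.976192 = 0.7651.
df = n − 2 = 24.
One-sided p ≈ 0.2258, which is ≥ 0.1, so fail to reject H₀.
The data do not give significant evidence of a linear association between years of experience and annual salary.

t = 0.7651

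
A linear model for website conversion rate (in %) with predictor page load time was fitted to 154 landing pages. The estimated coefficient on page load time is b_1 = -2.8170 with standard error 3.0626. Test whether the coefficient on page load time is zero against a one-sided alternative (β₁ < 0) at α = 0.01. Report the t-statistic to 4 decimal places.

H₀: β₁ = 0 vs H₁: β₁ < 0.
t = (b_1 − β₁⁰)/SE = -2.8170 / 3.0626 = -0.9198.
df = n − 2 = 154 − 2 = 152.
One-sided p ≈ 0.1796, which is ≥ 0.01, so fail to reject H₀.
The data do not give significant evidence that the true slope on page load time is negative.

t = -0.9198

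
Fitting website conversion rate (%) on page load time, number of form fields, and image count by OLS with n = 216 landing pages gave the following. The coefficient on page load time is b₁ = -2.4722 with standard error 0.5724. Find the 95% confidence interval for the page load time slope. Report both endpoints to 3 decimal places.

df = n − k − 1 = 216 − 3 − 1 = 212.
t* = t_{0.025, 212} = 1.971217.
Margin = t* × SE = 1.971217 × 0.5724 = 1.12832.
CI: -2.4722 ± 1.12832 → (-3.601, -1.344).
With 95% confidence, each one-unit increase in page load time is associated with a change of between -3.601 and -1.344 % in website conversion rate, holding the other predictors fixed.

(-3.601, -1.344)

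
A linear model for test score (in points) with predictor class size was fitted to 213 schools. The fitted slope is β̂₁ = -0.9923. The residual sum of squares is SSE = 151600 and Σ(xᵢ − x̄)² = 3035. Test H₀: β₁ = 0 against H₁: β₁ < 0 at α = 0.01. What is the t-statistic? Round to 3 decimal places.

MSE = SSE/(n − 2) = 151600/211 = 718.483.
SE(β̂₁) = √(MSE/Sₓₓ) = √(718.483/3035) = 0.486552.
t = -0.9923 / 0.486552 = -2.039.
df = n − 2 = 211.
One-sided p ≈ 0.0213, which is ≥ 0.01, so fail to reject H₀.
The data do not give significant evidence that the true slope on class size is negative.

t = -2.039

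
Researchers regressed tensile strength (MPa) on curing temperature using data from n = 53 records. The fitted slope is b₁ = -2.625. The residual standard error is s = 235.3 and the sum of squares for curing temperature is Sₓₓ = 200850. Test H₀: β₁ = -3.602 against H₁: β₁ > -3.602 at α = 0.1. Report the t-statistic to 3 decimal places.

SE(b₁) = s/√Sₓₓ = 235.3/√200850 = 0.525032.
t = (-2.625 − (-3.602)) / 0.525032 = 1.861.
df = n − 2 = 51.
One-sided p ≈ 0.0343, which is < 0.1, so reject H₀.
There is evidence that the true slope on curing temperature exceeds -3.602 MPa per unit.

t = 1.861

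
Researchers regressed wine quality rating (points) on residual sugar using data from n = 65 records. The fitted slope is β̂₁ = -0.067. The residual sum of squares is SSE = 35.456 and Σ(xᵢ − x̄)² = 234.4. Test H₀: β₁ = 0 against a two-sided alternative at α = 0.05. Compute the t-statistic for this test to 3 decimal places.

t = -1.367

MSE = SSE/(n − 2) = 35.456/63 = 0.562794.
SE(β̂₁) = √(MSE/Sₓₓ) = √(0.562794/234.4) = 0.049.
t = -0.067 / 0.049 = -1.367.
df = n − 2 = 63.
Two-sided p ≈ 0.1764, which is ≥ 0.05, so fail to reject H₀.
The data do not give significant evidence of an association between residual sugar and wine quality rating.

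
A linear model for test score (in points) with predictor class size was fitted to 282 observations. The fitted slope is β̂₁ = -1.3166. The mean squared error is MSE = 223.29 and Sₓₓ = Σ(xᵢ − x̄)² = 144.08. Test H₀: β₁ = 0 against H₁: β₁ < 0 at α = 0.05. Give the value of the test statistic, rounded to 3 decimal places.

SE(β̂₁) = √(MSE/Sₓₓ) = √(223.29/144.08) = 1.2449.
t = -1.3166 / 1.2449 = -1.058.
df = n − 2 = 280.
One-sided p ≈ 0.1456, which is ≥ 0.05, so fail to reject H₀.
The data do not give significant evidence that the true slope on class size is negative.

t = -1.058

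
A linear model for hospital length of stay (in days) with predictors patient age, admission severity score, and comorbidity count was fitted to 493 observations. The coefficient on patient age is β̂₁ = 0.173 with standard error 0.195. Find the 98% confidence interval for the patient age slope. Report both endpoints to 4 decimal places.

df = n − k − 1 = 493 − 3 − 1 = 489.
t* = t_{0.01, 489} = 2.333998.
Margin = t* × SE = 2.333998 × 0.195 = 0.455130.
CI: 0.173 ± 0.455130 → (-0.2821, 0.6281).
With 98% confidence, each one-unit increase in patient age is associated with a change of between -0.2821 and 0.6281 days in hospital length of stay, holding the other predictors fixed.

(-0.2821, 0.6281)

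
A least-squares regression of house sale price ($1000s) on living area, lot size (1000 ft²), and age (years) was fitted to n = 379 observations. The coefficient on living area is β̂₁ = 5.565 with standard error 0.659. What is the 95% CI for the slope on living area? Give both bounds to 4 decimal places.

(4.2692, 6.8608)

df = n − k − 1 = 379 − 3 − 1 = 375.
t* = t_{0.025, 375} = 1.96631.
Margin = t* × SE = 1.96631 × 0.659 = 1.295798.
CI: 5.565 ± 1.295798 → (4.2692, 6.8608).
With 95% confidence, each one-unit increase in living area is associated with a change of between 4.2692 and 6.8608 $1000s in house sale price, holding the other predictors fixed.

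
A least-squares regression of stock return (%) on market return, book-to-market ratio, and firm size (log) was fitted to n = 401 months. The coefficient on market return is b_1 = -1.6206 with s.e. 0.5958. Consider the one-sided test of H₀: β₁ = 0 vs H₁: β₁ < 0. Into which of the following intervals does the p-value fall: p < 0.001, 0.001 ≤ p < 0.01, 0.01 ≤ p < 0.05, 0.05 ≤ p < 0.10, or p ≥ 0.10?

t = -1.6206 / 0.5958 = -2.720.
df = n − k − 1 = 401 − 3 − 1 = 397.
One-sided p = P(T_{397} < t) ≈ 0.0034.
So 0.001 ≤ p < 0.01.

0.001 ≤ p < 0.01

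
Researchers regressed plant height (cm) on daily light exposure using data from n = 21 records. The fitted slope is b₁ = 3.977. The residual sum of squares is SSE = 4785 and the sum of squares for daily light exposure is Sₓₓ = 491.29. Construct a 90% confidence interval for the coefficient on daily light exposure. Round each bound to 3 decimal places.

MSE = SSE/(n − 2) = 4785/19 = 251.842.
SE(b₁) = √(MSE/Sₓₓ) = √(251.842/491.29) = 0.715971.
df = n − 2 = 19.
t* = t_{0.05, 19} = 1.729133.
Margin = t* × SE = 1.729133 × 0.715971 = 1.23801.
CI: 3.977 ± 1.23801 → (2.739, 5.215).
With 90% confidence, each one-unit increase in daily light exposure is associated with a change of between 2.739 and 5.215 cm in plant height.

(2.739, 5.215)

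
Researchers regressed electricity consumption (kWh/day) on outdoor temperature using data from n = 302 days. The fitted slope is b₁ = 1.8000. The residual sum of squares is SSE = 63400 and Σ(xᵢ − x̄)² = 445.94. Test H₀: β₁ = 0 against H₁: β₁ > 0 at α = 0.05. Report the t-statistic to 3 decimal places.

MSE = SSE/(n − 2) = 63400/300 = 211.333.
SE(b₁) = √(MSE/Sₓₓ) = √(211.333/445.94) = 0.688408.
t = 1.8000 / 0.688408 = 2.615.
df = n − 2 = 300.
One-sided p ≈ 0.0047, which is < 0.05, so reject H₀.
There is evidence that the true slope on outdoor temperature is positive.

t = 2.615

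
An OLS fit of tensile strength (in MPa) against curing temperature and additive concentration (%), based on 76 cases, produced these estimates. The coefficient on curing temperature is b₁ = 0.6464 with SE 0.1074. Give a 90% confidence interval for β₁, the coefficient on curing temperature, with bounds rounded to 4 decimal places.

df = n − k − 1 = 76 − 2 − 1 = 73.
t* = t_{0.05, 73} = 1.665996.
Margin = t* × SE = 1.665996 × 0.1074 = 0.178928.
CI: 0.6464 ± 0.178928 → (0.4675, 0.8253).
With 90% confidence, each one-unit increase in curing temperature is associated with a change of between 0.4675 and 0.8253 MPa in tensile strength, holding the other predictors fixed.

(0.4675, 0.8253)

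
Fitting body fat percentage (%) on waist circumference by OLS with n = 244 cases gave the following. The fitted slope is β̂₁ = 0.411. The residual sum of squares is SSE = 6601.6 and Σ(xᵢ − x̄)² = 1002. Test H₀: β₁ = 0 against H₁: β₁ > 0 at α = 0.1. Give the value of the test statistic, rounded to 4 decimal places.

t = 2.4909

MSE = SSE/(n − 2) = 6601.6/242 = 27.2793.
SE(β̂₁) = √(MSE/Sₓₓ) = √(27.2793/1002) = 0.165.
t = 0.411 / 0.165 = 2.4909.
df = n − 2 = 242.
One-sided p ≈ 0.0067, which is < 0.1, so reject H₀.
There is evidence that the true slope on waist circumference is positive.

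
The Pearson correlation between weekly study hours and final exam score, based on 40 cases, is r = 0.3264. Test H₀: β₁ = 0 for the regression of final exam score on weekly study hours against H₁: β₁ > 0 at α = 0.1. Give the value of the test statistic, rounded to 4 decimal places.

t = 2.1286

t = r·√(n − 2)/√(1 − r²) = 0.3264·√38/√0.893463 = 2.1286.
df = n − 2 = 38.
One-sided p ≈ 0.0199, which is < 0.1, so reject H₀.
There is evidence of a linear association between weekly study hours and final exam score.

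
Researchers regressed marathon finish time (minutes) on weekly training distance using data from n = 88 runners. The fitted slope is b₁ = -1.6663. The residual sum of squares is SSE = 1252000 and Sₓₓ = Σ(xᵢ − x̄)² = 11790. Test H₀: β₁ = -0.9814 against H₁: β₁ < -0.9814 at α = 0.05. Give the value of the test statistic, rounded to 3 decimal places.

MSE = SSE/(n − 2) = 1252000/86 = 14558.1.
SE(b₁) = √(MSE/Sₓₓ) = √(14558.1/11790) = 1.11121.
t = (-1.6663 − (-0.9814)) / 1.11121 = -0.616.
df = n − 2 = 86.
One-sided p ≈ 0.2696, which is ≥ 0.05, so fail to reject H₀.
The data do not give significant evidence that the true slope on weekly training distance is below -0.9814 minutes per unit.

t = -0.616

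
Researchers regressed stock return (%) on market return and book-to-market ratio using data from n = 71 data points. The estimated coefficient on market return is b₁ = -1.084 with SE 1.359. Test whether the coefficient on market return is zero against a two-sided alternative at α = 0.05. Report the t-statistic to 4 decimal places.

H₀: β₁ = 0 vs H₁: β₁ ≠ 0.
t = (b₁ − β₁⁰)/SE = -1.084 / 1.359 = -0.7976.
df = n − k − 1 = 71 − 2 − 1 = 68.
Two-sided p ≈ 0.4279, which is ≥ 0.05, so fail to reject H₀.
The data do not give significant evidence of an association between market return and stock return, after adjusting for the other predictors.

t = -0.7976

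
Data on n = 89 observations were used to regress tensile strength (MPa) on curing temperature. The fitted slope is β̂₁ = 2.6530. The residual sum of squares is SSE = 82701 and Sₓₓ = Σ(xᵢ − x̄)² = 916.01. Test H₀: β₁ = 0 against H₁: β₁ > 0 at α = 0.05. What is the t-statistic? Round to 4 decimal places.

t = 2.6043

MSE = SSE/(n − 2) = 82701/87 = 950.586.
SE(β̂₁) = √(MSE/Sₓₓ) = √(950.586/916.01) = 1.0187.
t = 2.6530 / 1.0187 = 2.6043.
df = n − 2 = 87.
One-sided p ≈ 0.0054, which is < 0.05, so reject H₀.
There is evidence that the true slope on curing temperature is positive.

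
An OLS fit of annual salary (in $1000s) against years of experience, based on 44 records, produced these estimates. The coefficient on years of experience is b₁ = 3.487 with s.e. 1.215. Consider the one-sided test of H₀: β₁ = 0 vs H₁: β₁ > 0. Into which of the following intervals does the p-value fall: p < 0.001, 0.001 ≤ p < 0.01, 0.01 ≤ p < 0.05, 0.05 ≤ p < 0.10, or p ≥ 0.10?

t = 3.487 / 1.215 = 2.870.
df = n − 2 = 44 − 2 = 42.
One-sided p = P(T_{42} > t) ≈ 0.0032.
So 0.001 ≤ p < 0.01.

0.001 ≤ p < 0.01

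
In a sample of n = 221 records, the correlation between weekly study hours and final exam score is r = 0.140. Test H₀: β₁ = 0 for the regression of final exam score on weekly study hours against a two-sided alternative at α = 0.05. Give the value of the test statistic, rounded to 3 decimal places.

t = 2.092

t = r·√(n − 2)/√(1 − r²) = 0.140·√219/√0.9804 = 2.092.
df = n − 2 = 219.
Two-sided p ≈ 0.0376, which is < 0.05, so reject H₀.
There is evidence of a linear association between weekly study hours and final exam score.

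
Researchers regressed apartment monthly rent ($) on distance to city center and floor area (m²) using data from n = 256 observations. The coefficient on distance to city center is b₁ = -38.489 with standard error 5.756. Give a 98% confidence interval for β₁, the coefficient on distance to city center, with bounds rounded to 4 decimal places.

(-51.9648, -25.0132)

df = n − k − 1 = 256 − 2 − 1 = 253.
t* = t_{0.01, 253} = 2.341177.
Margin = t* × SE = 2.341177 × 5.756 = 13.475815.
CI: -38.489 ± 13.475815 → (-51.9648, -25.0132).
With 98% confidence, each one-unit increase in distance to city center is associated with a change of between -51.9648 and -25.0132 $ in apartment monthly rent, holding the other predictors fixed.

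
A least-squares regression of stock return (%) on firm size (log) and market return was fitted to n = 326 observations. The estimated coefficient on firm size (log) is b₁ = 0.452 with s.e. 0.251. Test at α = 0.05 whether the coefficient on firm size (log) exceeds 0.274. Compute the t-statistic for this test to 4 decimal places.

H₀: β₁ = 0.274 vs H₁: β₁ > 0.274.
t = (b₁ − β₁⁰)/SE = (0.452 − 0.274) / 0.251 = 0.7092.
df = n − k − 1 = 326 − 2 − 1 = 323.
One-sided p ≈ 0.2394, which is ≥ 0.05, so fail to reject H₀.
The data do not give significant evidence that the true slope on firm size (log) exceeds 0.274 % per unit, holding the other predictors fixed.

t = 0.7092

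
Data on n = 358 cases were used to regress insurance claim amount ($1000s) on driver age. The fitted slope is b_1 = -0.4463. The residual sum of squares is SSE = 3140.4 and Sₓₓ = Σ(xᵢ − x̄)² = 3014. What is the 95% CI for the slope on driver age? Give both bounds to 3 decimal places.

MSE = SSE/(n − 2) = 3140.4/356 = 8.82135.
SE(b_1) = √(MSE/Sₓₓ) = √(8.82135/3014) = 0.0540998.
df = n − 2 = 356.
t* = t_{0.025, 356} = 1.96665.
Margin = t* × SE = 1.96665 × 0.0540998 = 0.10640.
CI: -0.4463 ± 0.10640 → (-0.553, -0.340).
With 95% confidence, each one-unit increase in driver age is associated with a change of between -0.553 and -0.340 $1000s in insurance claim amount.

(-0.553, -0.340)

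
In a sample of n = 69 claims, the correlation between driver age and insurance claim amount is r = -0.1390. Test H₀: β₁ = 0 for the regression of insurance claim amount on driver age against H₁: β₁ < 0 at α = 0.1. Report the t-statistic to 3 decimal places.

t = r·√(n − 2)/√(1 − r²) = -0.1390·√67/√0.980679 = -1.149.
df = n − 2 = 67.
One-sided p ≈ 0.1273, which is ≥ 0.1, so fail to reject H₀.
The data do not give significant evidence of a linear association between driver age and insurance claim amount.

t = -1.149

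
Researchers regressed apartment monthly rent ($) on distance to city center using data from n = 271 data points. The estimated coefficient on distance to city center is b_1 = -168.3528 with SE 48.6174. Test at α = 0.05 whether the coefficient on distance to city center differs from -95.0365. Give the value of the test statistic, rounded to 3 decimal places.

t = -1.508

H₀: β₁ = -95.0365 vs H₁: β₁ ≠ -95.0365.
t = (b_1 − β₁⁰)/SE = (-168.3528 − (-95.0365)) / 48.6174 = -1.508.
df = n − 2 = 271 − 2 = 269.
Two-sided p ≈ 0.1327, which is ≥ 0.05, so fail to reject H₀.
The data are consistent with a true slope of -95.0365 $ per unit of distance to city center.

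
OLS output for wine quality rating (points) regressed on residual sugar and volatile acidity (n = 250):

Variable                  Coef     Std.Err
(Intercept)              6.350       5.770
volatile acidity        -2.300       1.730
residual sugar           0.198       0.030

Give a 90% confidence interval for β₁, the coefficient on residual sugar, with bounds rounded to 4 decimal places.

Read off: b = 0.198, SE = 0.030 for residual sugar.
df = n − k − 1 = 250 − 2 − 1 = 247.
t* = t_{0.05, 247} = 1.651046.
Margin = t* × SE = 1.651046 × 0.030 = 0.049531.
CI: 0.198 ± 0.049531 → (0.1485, 0.2475).

(0.1485, 0.2475)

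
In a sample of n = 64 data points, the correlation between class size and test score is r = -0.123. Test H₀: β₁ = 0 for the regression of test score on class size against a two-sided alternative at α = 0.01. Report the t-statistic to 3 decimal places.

t = r·√(n − 2)/√(1 − r²) = -0.123·√62/√0.984871 = -0.976.
df = n − 2 = 62.
Two-sided p ≈ 0.3329, which is ≥ 0.01, so fail to reject H₀.
The data do not give significant evidence of a linear association between class size and test score.

t = -0.976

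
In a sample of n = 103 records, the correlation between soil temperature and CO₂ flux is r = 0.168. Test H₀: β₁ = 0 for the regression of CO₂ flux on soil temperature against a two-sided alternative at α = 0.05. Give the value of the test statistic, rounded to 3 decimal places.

t = r·√(n − 2)/√(1 − r²) = 0.168·√101/√0.971776 = 1.713.
df = n − 2 = 101.
Two-sided p ≈ 0.0898, which is ≥ 0.05, so fail to reject H₀.
The data do not give significant evidence of a linear association between soil temperature and CO₂ flux.

t = 1.713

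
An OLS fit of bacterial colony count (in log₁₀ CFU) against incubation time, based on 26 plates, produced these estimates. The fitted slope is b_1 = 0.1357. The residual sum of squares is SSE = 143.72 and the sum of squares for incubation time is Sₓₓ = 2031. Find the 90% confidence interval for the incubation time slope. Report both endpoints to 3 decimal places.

(0.043, 0.229)

MSE = SSE/(n − 2) = 143.72/24 = 5.98833.
SE(b_1) = √(MSE/Sₓₓ) = √(5.98833/2031) = 0.0542998.
df = n − 2 = 24.
t* = t_{0.05, 24} = 1.710882.
Margin = t* × SE = 1.710882 × 0.0542998 = 0.09290.
CI: 0.1357 ± 0.09290 → (0.043, 0.229).
With 90% confidence, each one-unit increase in incubation time is associated with a change of between 0.043 and 0.229 log₁₀ CFU in bacterial colony count.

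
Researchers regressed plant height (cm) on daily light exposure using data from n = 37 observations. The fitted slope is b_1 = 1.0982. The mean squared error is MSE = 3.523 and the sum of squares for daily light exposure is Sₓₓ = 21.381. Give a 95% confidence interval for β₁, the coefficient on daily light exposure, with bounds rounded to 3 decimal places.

(0.274, 1.922)

SE(b_1) = √(MSE/Sₓₓ) = √(3.523/21.381) = 0.405922.
df = n − 2 = 35.
t* = t_{0.025, 35} = 2.030108.
Margin = t* × SE = 2.030108 × 0.405922 = 0.82406.
CI: 1.0982 ± 0.82406 → (0.274, 1.922).
With 95% confidence, each one-unit increase in daily light exposure is associated with a change of between 0.274 and 1.922 cm in plant height.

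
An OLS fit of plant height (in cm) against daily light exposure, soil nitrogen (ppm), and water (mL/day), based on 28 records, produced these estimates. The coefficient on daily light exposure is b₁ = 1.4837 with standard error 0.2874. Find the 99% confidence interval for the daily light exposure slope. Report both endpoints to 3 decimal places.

df = n − k − 1 = 28 − 3 − 1 = 24.
t* = t_{0.005, 24} = 2.79694.
Margin = t* × SE = 2.79694 × 0.2874 = 0.80384.
CI: 1.4837 ± 0.80384 → (0.680, 2.288).
With 99% confidence, each one-unit increase in daily light exposure is associated with a change of between 0.680 and 2.288 cm in plant height, holding the other predictors fixed.

(0.680, 2.288)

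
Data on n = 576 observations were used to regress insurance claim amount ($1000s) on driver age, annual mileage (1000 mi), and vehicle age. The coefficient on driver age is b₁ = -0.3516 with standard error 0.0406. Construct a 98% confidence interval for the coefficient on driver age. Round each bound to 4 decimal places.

(-0.4463, -0.2569)

df = n − k − 1 = 576 − 3 − 1 = 572.
t* = t_{0.01, 572} = 2.332885.
Margin = t* × SE = 2.332885 × 0.0406 = 0.094715.
CI: -0.3516 ± 0.094715 → (-0.4463, -0.2569).
With 98% confidence, each one-unit increase in driver age is associated with a change of between -0.4463 and -0.2569 $1000s in insurance claim amount, holding the other predictors fixed.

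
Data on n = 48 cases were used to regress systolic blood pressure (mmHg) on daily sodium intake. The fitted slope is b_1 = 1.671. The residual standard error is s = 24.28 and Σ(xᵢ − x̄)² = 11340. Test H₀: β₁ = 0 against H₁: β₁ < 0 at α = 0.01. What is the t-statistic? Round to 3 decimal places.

t = 7.329

SE(b_1) = s/√Sₓₓ = 24.28/√11340 = 0.228004.
t = 1.671 / 0.228004 = 7.329.
df = n − 2 = 46.
One-sided p ≈ 1.0000, which is ≥ 0.01, so fail to reject H₀.
The data do not give significant evidence that the true slope on daily sodium intake is negative.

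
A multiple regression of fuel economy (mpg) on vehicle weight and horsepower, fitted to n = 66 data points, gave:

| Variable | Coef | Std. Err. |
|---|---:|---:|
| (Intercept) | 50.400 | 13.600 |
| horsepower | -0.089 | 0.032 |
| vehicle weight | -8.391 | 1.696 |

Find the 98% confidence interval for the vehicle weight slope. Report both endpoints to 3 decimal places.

(-12.439, -4.343)

Read off: b = -8.391, SE = 1.696 for vehicle weight.
df = n − k − 1 = 66 − 2 − 1 = 63.
t* = t_{0.01, 63} = 2.387008.
Margin = t* × SE = 2.387008 × 1.696 = 4.04837.
CI: -8.391 ± 4.04837 → (-12.439, -4.343).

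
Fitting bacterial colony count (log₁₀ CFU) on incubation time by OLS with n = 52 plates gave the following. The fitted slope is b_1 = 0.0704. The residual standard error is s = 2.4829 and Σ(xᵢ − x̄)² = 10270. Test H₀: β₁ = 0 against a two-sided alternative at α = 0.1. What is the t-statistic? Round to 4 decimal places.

SE(b_1) = s/√Sₓₓ = 2.4829/√10270 = 0.0245004.
t = 0.0704 / 0.0245004 = 2.8734.
df = n − 2 = 50.
Two-sided p ≈ 0.0059, which is < 0.1, so reject H₀.
There is evidence that incubation time is associated with bacterial colony count.

t = 2.8734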